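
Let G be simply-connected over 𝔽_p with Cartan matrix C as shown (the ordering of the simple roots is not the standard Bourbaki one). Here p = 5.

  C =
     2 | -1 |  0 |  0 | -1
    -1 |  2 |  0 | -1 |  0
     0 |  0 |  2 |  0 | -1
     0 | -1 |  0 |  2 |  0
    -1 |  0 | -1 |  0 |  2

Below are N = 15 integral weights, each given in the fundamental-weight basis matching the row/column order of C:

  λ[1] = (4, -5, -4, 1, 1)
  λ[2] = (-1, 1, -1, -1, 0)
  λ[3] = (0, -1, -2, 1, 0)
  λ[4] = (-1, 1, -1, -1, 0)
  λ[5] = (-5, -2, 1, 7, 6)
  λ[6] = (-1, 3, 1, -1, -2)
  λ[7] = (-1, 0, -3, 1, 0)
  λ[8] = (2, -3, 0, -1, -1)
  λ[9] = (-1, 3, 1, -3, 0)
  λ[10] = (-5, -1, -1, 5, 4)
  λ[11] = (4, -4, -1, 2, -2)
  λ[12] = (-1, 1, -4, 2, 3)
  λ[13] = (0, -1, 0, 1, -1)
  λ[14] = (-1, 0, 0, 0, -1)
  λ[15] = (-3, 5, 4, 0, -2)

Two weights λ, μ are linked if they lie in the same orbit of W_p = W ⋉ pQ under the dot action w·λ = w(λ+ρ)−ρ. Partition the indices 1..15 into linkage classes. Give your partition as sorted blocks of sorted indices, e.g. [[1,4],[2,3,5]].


Dynkin diagram of C (from the 8 off-diagonal −1 entries): A_5.

Folding the 15 weights λ_j+ρ into Ā_5 (reps in the given 5-coord order):

  λ_1+ρ ↦ (0, 2, 0, 0, 1);  λ_2+ρ ↦ (0, 2, 0, 0, 1);  λ_3+ρ ↦ (1, 0, 1, 2, 0);  λ_4+ρ ↦ (0, 2, 0, 0, 1);  λ_5+ρ ↦ (0, 2, 0, 0, 1);  λ_6+ρ ↦ (1, 3, 1, 0, 0);  λ_7+ρ ↦ (1, 0, 1, 2, 0);  λ_8+ρ ↦ (1, 0, 1, 2, 0);  λ_9+ρ ↦ (0, 2, 0, 0, 1);  λ_10+ρ ↦ (1, 3, 1, 0, 0);  λ_11+ρ ↦ (1, 3, 1, 0, 0);  λ_12+ρ ↦ (0, 1, 1, 1, 0);  λ_13+ρ ↦ (1, 0, 1, 2, 0);  λ_14+ρ ↦ (0, 1, 1, 1, 0);  λ_15+ρ ↦ (1, 0, 1, 2, 0)

These 15 weights hit 4 W_5-dot-orbits; sizes (5, 5, 3, 2):

[[1, 2, 4, 5, 9], [3, 7, 8, 13, 15], [6, 10, 11], [12, 14]]


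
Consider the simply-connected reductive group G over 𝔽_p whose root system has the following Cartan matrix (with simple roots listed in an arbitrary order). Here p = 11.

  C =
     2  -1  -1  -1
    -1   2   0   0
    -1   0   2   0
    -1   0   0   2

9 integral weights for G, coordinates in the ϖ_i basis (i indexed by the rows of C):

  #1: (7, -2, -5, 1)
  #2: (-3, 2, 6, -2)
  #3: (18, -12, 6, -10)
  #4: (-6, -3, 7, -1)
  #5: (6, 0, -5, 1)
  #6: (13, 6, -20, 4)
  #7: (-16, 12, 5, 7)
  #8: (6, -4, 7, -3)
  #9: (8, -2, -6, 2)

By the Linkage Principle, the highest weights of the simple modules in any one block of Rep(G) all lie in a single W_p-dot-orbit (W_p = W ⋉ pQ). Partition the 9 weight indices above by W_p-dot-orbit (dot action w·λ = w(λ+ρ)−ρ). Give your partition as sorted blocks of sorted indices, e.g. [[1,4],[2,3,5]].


Type D_4, rank 4, |W|=192; reorder rows/cols to standard.

Folding the 9 weights λ_j+ρ into Ā_11 (reps in the given 4-coord order):

  λ_1+ρ ↦ (1, 1, 4, 2) · λ_2+ρ ↦ (1, 0, 4, 2) · λ_3+ρ ↦ (1, 0, 4, 2) · λ_4+ρ ↦ (1, 0, 4, 2) · λ_5+ρ ↦ (1, 1, 4, 2) · λ_6+ρ ↦ (1, 0, 4, 2) · λ_7+ρ ↦ (1, 1, 4, 2) · λ_8+ρ ↦ (1, 1, 4, 2) · λ_9+ρ ↦ (1, 0, 4, 2)

2 distinct reps among the 9 weights ⇒ 2 W_11-linkage classes:

[[1, 5, 7, 8], [2, 3, 4, 6, 9]]


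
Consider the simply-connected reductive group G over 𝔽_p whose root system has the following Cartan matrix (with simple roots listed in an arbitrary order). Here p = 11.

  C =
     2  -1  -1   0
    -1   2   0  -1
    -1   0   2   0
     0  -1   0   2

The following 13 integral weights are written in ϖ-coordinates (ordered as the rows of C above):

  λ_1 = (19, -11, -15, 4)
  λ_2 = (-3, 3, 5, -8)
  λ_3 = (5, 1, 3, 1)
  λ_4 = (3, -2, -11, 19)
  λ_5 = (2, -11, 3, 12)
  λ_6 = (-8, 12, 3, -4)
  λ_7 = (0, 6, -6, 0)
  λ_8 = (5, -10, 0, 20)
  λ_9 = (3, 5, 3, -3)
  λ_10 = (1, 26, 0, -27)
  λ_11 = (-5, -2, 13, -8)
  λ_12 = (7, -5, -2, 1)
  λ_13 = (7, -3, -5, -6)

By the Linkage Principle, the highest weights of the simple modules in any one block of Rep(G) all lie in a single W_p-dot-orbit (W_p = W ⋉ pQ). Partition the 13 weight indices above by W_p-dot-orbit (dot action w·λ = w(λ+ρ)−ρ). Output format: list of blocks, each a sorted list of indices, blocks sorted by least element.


Cartan matrix: type A_4 (|W|=120); un-permuting the 4 rows.

W_11-reps of the 13 weights in Ā_11 (same 4-coord order as C):

  1: (1, 3, 1, 1) · 2: (3, 2, 1, 2) · 3: (6, 1, 1, 1) · 4: (6, 1, 1, 1) · 5: (4, 3, 1, 1) · 6: (4, 3, 1, 1) · 7: (4, 3, 1, 1) · 8: (6, 1, 1, 1) · 9: (4, 3, 1, 1) · 10: (4, 3, 1, 1) · 11: (6, 1, 1, 1) · 12: (3, 2, 1, 2) · 13: (3, 2, 1, 2)

Linkage partition of the 13 weights (4 classes, p=11):

[[1], [2, 12, 13], [3, 4, 8, 11], [5, 6, 7, 9, 10]]


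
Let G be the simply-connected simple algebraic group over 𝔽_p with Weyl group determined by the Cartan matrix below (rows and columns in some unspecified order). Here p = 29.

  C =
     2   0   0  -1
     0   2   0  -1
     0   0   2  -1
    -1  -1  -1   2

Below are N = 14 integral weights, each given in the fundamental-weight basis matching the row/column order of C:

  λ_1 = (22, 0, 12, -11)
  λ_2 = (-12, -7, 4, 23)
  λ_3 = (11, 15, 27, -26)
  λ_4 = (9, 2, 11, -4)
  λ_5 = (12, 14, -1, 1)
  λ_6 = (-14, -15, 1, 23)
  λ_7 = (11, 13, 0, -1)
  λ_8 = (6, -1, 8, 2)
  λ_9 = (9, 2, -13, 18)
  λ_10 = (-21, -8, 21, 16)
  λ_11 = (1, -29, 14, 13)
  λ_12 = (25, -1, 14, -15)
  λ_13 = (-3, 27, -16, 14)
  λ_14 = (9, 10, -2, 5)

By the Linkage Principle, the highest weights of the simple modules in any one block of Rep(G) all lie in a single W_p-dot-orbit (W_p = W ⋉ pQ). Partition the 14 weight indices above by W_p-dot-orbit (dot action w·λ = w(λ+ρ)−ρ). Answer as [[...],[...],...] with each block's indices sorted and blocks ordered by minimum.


Dynkin diagram of C (from the 6 off-diagonal −1 entries): D_4.

W_29-reps of the 14 weights in Ā_29 (same 4-coord order as C):

  λ_1 → (13, 9, 3, 1) · λ_2 → (11, 6, 5, 0) · λ_3 → (13, 9, 3, 1) · λ_4 → (7, 0, 9, 3) · λ_5 → (12, 14, 1, 0) · λ_6 → (10, 11, 1, 2) · λ_7 → (12, 14, 1, 0) · λ_8 → (7, 0, 9, 3) · λ_9 → (7, 0, 9, 3) · λ_10 → (7, 0, 9, 3) · λ_11 → (12, 14, 1, 0) · λ_12 → (12, 14, 1, 0) · λ_13 → (12, 14, 1, 0) · λ_14 → (10, 11, 1, 2)

Grouping the 14 weights by Ā_29-representative: 5 linkage classes.

[[1, 3], [2], [4, 8, 9, 10], [5, 7, 11, 12, 13], [6, 14]]


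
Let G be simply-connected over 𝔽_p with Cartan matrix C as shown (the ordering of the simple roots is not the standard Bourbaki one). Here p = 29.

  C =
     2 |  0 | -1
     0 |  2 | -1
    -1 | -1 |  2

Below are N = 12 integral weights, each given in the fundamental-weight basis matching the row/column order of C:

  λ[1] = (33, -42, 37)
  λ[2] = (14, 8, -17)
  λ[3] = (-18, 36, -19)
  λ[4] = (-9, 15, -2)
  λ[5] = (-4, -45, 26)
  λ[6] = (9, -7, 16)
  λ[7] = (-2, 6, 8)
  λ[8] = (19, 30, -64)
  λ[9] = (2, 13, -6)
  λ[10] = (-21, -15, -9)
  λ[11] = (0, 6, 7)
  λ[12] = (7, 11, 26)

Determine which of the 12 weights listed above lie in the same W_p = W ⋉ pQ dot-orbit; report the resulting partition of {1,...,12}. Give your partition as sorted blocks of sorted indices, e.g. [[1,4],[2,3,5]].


Root system A_3: the 3×3 matrix C matches after relabeling.

Alcove-folded reps (p=29, 12 weights, presented ϖ-order):

  1: (2, 9, 3) · 2: (1, 7, 8) · 3: (10, 6, 11) · 4: (1, 7, 8) · 5: (2, 9, 3) · 6: (10, 6, 11) · 7: (1, 7, 8) · 8: (2, 9, 3) · 9: (2, 9, 3) · 10: (1, 7, 8) · 11: (1, 7, 8) · 12: (10, 6, 11)

Linkage partition of the 12 weights (3 classes, p=29):

[[1, 5, 8, 9], [2, 4, 7, 10, 11], [3, 6, 12]]


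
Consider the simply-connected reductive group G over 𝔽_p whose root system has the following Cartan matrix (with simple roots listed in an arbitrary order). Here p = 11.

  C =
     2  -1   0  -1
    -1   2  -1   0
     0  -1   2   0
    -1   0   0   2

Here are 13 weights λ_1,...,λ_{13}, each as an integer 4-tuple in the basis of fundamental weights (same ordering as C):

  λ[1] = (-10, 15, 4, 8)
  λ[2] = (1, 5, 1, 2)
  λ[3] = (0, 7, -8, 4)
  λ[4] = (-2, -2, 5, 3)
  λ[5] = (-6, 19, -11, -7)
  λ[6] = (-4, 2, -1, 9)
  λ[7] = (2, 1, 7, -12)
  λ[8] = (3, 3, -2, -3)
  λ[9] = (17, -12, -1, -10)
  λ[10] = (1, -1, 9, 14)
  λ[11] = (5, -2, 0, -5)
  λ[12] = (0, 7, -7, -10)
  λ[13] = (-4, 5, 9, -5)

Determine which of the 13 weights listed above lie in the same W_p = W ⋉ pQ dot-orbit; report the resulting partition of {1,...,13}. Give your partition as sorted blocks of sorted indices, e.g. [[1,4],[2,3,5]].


C ↔ A_4 under row/col permutation; |W(A_4)| = 120.

Alcove-folded reps (p=11, 13 weights, presented ϖ-order):

  [1] (1, 1, 0, 4);  [2] (2, 6, 0, 1);  [3] (1, 1, 4, 2);  [4] (1, 1, 4, 2);  [5] (1, 1, 0, 4);  [6] (3, 0, 0, 7);  [7] (2, 6, 0, 1);  [8] (2, 3, 1, 2);  [9] (0, 2, 2, 0);  [10] (1, 1, 0, 4);  [11] (1, 1, 0, 4);  [12] (2, 6, 0, 1);  [13] (1, 1, 4, 2)

The 13 indices split into 6 linkage classes (same alcove rep ⇔ same W_11-dot-orbit):

[[1, 5, 10, 11], [2, 7, 12], [3, 4, 13], [6], [8], [9]]


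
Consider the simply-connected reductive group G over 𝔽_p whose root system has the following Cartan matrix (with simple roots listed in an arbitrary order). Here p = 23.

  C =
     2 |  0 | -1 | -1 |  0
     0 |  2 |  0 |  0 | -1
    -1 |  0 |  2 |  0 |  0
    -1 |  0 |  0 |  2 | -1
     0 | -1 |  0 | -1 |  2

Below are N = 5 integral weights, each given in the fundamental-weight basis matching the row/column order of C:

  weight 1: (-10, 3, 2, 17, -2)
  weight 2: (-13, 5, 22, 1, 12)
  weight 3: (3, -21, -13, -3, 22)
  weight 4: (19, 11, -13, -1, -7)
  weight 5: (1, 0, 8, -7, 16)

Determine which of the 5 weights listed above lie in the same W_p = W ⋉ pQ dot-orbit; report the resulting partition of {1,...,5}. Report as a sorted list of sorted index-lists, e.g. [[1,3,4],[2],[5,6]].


Type A_5, rank 5, |W|=720; reorder rows/cols to standard.

Folding the 5 weights λ_j+ρ into Ā_23 (reps in the given 5-coord order):

  [1] (3, 3, 6, 8, 1);  [2] (2, 3, 2, 10, 0);  [3] (2, 11, 0, 1, 7);  [4] (2, 3, 9, 6, 0);  [5] (4, 1, 5, 2, 11)

These 5 weights hit 5 W_23-dot-orbits; sizes (1, 1, 1, 1, 1):

[[1], [2], [3], [4], [5]]


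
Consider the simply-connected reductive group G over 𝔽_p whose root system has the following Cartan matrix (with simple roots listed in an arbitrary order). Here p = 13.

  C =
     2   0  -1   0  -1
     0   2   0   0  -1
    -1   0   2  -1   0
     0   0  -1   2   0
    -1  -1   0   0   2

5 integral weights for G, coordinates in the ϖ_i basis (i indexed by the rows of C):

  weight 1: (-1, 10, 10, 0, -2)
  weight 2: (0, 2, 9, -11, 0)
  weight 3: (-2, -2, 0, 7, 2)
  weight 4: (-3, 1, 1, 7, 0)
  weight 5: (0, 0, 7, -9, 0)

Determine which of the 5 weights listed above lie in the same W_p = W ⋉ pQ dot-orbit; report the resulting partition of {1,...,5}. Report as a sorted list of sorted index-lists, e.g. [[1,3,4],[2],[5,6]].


Type A_5, rank 5, |W|=720; reorder rows/cols to standard.

W_13-reps of the 5 weights in Ā_13 (same 5-coord order as C):

  1: (1, 1, 2, 8, 0)
  2: (1, 1, 0, 8, 1)
  3: (1, 1, 0, 8, 1)
  4: (1, 1, 0, 8, 1)
  5: (1, 1, 0, 8, 1)

2 distinct reps among the 5 weights ⇒ 2 W_13-linkage classes:

[[1], [2, 3, 4, 5]]


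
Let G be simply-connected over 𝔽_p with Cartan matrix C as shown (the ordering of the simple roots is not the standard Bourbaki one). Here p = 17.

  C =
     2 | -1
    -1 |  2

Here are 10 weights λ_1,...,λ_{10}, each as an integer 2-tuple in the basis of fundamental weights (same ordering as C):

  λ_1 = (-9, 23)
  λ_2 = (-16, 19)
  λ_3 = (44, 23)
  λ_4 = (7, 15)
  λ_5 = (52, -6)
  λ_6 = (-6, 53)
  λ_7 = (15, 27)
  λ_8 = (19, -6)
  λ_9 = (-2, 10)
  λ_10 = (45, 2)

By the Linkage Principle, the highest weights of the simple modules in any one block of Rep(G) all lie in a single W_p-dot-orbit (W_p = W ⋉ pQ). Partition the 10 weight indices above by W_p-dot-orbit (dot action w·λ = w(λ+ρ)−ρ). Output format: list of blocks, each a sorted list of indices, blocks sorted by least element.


Dynkin diagram of C (from the 2 off-diagonal −1 entries): A_2.

λ_j+ρ reflected into Ā_17 (⟨·,θ^∨⟩≤17); 2-tuples as given:

    [1] (1, 9)
    [2] (12, 2)
    [3] (1, 10)
    [4] (1, 9)
    [5] (3, 2)
    [6] (3, 2)
    [7] (1, 10)
    [8] (12, 2)
    [9] (1, 10)
    [10] (3, 2)

The 10 indices split into 4 linkage classes (same alcove rep ⇔ same W_17-dot-orbit):

[[1, 4], [2, 8], [3, 7, 9], [5, 6, 10]]


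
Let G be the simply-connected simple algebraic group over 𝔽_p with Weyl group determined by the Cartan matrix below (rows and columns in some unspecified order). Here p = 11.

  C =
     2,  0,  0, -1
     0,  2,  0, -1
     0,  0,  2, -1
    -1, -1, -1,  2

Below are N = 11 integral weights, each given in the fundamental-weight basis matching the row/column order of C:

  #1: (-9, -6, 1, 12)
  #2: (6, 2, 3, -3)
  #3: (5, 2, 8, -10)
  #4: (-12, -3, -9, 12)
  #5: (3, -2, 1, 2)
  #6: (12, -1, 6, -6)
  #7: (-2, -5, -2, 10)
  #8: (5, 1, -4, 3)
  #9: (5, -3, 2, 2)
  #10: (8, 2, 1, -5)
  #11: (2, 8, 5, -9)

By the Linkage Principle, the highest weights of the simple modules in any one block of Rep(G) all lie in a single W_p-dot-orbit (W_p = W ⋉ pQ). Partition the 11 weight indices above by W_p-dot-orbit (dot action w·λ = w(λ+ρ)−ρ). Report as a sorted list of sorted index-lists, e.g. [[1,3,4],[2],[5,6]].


Dynkin diagram of C (from the 6 off-diagonal −1 entries): D_4.

W_11-reps of the 11 weights in Ā_11 (same 4-coord order as C):

    λ_1 → (4, 1, 2, 2)
    λ_2 → (5, 1, 2, 1)
    λ_3 → (3, 6, 0, 0)
    λ_4 → (3, 6, 0, 0)
    λ_5 → (4, 1, 2, 2)
    λ_6 → (4, 1, 2, 2)
    λ_7 → (1, 4, 1, 0)
    λ_8 → (5, 1, 2, 1)
    λ_9 → (5, 1, 2, 1)
    λ_10 → (5, 1, 2, 1)
    λ_11 → (5, 1, 2, 1)

These 11 weights hit 4 W_11-dot-orbits; sizes (3, 5, 2, 1):

[[1, 5, 6], [2, 8, 9, 10, 11], [3, 4], [7]]


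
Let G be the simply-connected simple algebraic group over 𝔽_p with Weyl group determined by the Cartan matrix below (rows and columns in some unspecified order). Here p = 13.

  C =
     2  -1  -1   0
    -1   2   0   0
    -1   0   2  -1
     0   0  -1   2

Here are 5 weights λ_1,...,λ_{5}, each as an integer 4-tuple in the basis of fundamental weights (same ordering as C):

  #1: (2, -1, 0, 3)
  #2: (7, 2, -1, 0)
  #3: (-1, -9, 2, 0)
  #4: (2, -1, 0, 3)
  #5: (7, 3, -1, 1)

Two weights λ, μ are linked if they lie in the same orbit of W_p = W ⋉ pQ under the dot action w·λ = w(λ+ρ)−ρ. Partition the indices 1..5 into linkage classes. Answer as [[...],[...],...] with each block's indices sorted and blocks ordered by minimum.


A_4 Cartan matrix, 4 simple roots permuted; ρ=(1,1,1,1).

Each λ_j+ρ reduced to Ā_13; 4-tuples below use C's row order:

    1: (3, 0, 1, 4)
    2: (8, 3, 0, 1)
    3: (3, 0, 1, 4)
    4: (3, 0, 1, 4)
    5: (8, 3, 0, 1)

2 distinct reps among the 5 weights ⇒ 2 W_13-linkage classes:

[[1, 3, 4], [2, 5]]


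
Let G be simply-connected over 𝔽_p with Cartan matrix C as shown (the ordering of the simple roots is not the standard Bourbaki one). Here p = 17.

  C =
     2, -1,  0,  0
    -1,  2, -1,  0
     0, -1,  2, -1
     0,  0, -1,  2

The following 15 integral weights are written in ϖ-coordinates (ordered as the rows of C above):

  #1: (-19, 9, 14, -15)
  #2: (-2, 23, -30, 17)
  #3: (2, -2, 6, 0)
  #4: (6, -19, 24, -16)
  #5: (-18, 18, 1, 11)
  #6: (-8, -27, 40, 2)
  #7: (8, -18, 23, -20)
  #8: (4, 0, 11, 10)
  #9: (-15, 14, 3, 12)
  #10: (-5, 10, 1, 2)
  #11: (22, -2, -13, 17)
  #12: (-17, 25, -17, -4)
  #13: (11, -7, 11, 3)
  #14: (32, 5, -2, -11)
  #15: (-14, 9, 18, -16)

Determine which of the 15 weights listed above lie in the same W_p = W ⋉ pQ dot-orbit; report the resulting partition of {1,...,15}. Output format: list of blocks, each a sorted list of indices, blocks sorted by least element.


Root system A_4: the 4×4 matrix C matches after relabeling.

Each λ_j+ρ reduced to Ā_17; 4-tuples below use C's row order:

  [1] (2, 1, 6, 1);  [2] (1, 6, 5, 1);  [3] (2, 1, 6, 1);  [4] (2, 1, 6, 1);  [5] (1, 0, 2, 2);  [6] (2, 1, 6, 1);  [7] (2, 1, 9, 0);  [8] (1, 6, 5, 1);  [9] (1, 0, 2, 2);  [10] (4, 7, 2, 3);  [11] (1, 6, 5, 1);  [12] (2, 1, 6, 1);  [13] (1, 6, 5, 1);  [14] (1, 6, 5, 1);  [15] (2, 1, 1, 3)

The 15 indices split into 6 linkage classes (same alcove rep ⇔ same W_17-dot-orbit):

[[1, 3, 4, 6, 12], [2, 8, 11, 13, 14], [5, 9], [7], [10], [15]]


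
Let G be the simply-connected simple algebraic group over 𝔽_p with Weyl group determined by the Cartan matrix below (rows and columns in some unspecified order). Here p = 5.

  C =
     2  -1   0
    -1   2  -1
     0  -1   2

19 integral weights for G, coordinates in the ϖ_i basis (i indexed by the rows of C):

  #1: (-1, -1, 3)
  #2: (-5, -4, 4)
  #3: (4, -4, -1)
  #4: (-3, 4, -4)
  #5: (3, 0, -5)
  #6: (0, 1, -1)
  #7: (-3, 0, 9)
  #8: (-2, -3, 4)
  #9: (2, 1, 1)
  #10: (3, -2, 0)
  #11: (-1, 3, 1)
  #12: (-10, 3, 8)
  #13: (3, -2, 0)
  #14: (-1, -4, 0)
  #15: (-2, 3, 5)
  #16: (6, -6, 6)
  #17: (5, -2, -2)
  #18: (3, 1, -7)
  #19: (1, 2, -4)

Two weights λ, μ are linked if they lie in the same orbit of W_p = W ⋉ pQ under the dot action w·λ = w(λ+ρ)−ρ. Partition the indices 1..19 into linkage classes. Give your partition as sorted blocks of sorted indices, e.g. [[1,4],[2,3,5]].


Cartan matrix: type A_3 (|W|=24); un-permuting the 3 rows.

Ā_5 reps of the 19 weights (A_3, coords as presented):

  λ_1 → (0, 0, 4);  λ_2 → (1, 2, 0);  λ_3 → (2, 0, 3);  λ_4 → (2, 0, 3);  λ_5 → (1, 3, 1);  λ_6 → (1, 2, 0);  λ_7 → (1, 3, 1);  λ_8 → (2, 1, 2);  λ_9 → (1, 2, 0);  λ_10 → (3, 1, 0);  λ_11 → (1, 3, 1);  λ_12 → (1, 3, 1);  λ_13 → (3, 1, 0);  λ_14 → (1, 2, 0);  λ_15 → (3, 1, 0);  λ_16 → (2, 1, 2);  λ_17 → (3, 1, 0);  λ_18 → (1, 3, 1);  λ_19 → (2, 0, 3)

Linkage partition of the 19 weights (6 classes, p=5):

[[1], [2, 6, 9, 14], [3, 4, 19], [5, 7, 11, 12, 18], [8, 16], [10, 13, 15, 17]]


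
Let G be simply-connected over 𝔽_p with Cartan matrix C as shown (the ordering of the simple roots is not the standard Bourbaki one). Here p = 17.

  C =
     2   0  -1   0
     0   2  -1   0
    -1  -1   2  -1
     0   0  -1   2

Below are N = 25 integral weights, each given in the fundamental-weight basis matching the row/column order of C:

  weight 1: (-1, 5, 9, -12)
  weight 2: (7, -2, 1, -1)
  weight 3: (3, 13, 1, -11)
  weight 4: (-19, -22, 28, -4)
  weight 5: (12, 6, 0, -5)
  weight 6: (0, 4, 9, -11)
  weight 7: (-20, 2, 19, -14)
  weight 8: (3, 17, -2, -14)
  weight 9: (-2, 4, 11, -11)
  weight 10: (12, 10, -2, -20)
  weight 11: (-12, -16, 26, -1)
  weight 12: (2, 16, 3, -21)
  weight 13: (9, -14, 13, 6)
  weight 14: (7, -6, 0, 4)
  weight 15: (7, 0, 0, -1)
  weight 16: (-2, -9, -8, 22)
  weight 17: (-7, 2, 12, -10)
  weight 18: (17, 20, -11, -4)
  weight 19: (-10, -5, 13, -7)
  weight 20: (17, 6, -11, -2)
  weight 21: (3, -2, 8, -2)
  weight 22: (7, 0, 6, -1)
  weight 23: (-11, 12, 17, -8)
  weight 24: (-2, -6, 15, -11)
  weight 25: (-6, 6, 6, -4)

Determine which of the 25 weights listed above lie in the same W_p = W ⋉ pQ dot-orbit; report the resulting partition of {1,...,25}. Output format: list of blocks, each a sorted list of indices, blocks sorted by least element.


Type D_4, rank 4, |W|=192; reorder rows/cols to standard.

Folding the 25 weights λ_j+ρ into Ā_17 (reps in the given 4-coord order):

  λ_1+ρ ↦ (1, 5, 0, 10);  λ_2+ρ ↦ (8, 1, 1, 0);  λ_3+ρ ↦ (4, 6, 1, 2);  λ_4+ρ ↦ (4, 1, 4, 1);  λ_5+ρ ↦ (9, 3, 1, 0);  λ_6+ρ ↦ (1, 5, 0, 10);  λ_7+ρ ↦ (4, 6, 1, 2);  λ_8+ρ ↦ (9, 3, 1, 0);  λ_9+ρ ↦ (1, 5, 0, 10);  λ_10+ρ ↦ (4, 6, 1, 2);  λ_11+ρ ↦ (1, 5, 0, 10);  λ_12+ρ ↦ (9, 3, 1, 0);  λ_13+ρ ↦ (4, 1, 2, 7);  λ_14+ρ ↦ (4, 1, 4, 1);  λ_15+ρ ↦ (8, 1, 1, 0);  λ_16+ρ ↦ (8, 1, 1, 0);  λ_17+ρ ↦ (4, 1, 2, 7);  λ_18+ρ ↦ (4, 1, 4, 1);  λ_19+ρ ↦ (4, 1, 4, 1);  λ_20+ρ ↦ (4, 1, 2, 7);  λ_21+ρ ↦ (4, 1, 4, 1);  λ_22+ρ ↦ (8, 1, 1, 0);  λ_23+ρ ↦ (4, 1, 2, 7);  λ_24+ρ ↦ (1, 5, 0, 10);  λ_25+ρ ↦ (4, 6, 1, 2)

The 25 indices split into 6 linkage classes (same alcove rep ⇔ same W_17-dot-orbit):

[[1, 6, 9, 11, 24], [2, 15, 16, 22], [3, 7, 10, 25], [4, 14, 18, 19, 21], [5, 8, 12], [13, 17, 20, 23]]


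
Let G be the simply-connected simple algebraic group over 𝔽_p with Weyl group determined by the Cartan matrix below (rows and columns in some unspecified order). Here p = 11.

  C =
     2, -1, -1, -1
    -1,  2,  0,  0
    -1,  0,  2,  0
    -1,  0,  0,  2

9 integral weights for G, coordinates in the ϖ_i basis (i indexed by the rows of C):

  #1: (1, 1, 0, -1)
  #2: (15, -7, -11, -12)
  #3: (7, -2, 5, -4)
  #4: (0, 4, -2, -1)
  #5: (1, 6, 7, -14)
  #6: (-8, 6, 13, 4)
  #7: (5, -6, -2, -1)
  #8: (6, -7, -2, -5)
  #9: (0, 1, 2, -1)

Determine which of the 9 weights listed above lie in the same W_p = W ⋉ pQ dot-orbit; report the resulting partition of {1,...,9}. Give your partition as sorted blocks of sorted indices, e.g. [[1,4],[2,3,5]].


Type D_4, rank 4, |W|=192; reorder rows/cols to standard.

λ_j+ρ reflected into Ā_11 (⟨·,θ^∨⟩≤11); 4-tuples as given:

    λ_1+ρ ↦ (2, 2, 1, 0)
    λ_2+ρ ↦ (0, 5, 1, 0)
    λ_3+ρ ↦ (1, 2, 3, 0)
    λ_4+ρ ↦ (0, 5, 1, 0)
    λ_5+ρ ↦ (2, 2, 1, 0)
    λ_6+ρ ↦ (1, 2, 3, 0)
    λ_7+ρ ↦ (0, 5, 1, 0)
    λ_8+ρ ↦ (1, 2, 3, 0)
    λ_9+ρ ↦ (1, 2, 3, 0)

The 9 indices split into 3 linkage classes (same alcove rep ⇔ same W_11-dot-orbit):

[[1, 5], [2, 4, 7], [3, 6, 8, 9]]


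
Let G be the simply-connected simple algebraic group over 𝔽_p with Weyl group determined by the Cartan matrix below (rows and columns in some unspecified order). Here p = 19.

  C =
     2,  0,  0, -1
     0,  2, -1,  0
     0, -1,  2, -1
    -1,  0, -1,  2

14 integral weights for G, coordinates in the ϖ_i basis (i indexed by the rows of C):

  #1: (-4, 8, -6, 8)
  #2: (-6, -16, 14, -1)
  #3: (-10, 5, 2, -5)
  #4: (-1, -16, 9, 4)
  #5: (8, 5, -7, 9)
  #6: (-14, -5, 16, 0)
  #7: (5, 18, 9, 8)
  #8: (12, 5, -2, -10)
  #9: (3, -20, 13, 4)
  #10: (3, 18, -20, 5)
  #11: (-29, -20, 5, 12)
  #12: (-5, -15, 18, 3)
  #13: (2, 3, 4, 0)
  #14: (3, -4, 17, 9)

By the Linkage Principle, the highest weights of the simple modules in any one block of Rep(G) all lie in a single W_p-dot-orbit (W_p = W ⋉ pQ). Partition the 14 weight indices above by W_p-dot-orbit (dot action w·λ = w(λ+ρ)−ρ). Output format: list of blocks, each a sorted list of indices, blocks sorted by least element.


Root system A_4: the 4×4 matrix C matches after relabeling.

Each λ_j+ρ reduced to Ā_19; 4-tuples below use C's row order:

  [1] (3, 4, 5, 1) · [2] (0, 10, 5, 0) · [3] (3, 4, 5, 1) · [4] (0, 10, 5, 0) · [5] (9, 0, 6, 4) · [6] (1, 4, 1, 12) · [7] (9, 0, 6, 4) · [8] (3, 4, 5, 1) · [9] (0, 10, 5, 0) · [10] (9, 0, 6, 4) · [11] (9, 0, 6, 4) · [12] (0, 10, 5, 0) · [13] (3, 4, 5, 1) · [14] (3, 4, 5, 1)

Partition of {1..14} into 4 W_19-dot-orbits:

[[1, 3, 8, 13, 14], [2, 4, 9, 12], [5, 7, 10, 11], [6]]


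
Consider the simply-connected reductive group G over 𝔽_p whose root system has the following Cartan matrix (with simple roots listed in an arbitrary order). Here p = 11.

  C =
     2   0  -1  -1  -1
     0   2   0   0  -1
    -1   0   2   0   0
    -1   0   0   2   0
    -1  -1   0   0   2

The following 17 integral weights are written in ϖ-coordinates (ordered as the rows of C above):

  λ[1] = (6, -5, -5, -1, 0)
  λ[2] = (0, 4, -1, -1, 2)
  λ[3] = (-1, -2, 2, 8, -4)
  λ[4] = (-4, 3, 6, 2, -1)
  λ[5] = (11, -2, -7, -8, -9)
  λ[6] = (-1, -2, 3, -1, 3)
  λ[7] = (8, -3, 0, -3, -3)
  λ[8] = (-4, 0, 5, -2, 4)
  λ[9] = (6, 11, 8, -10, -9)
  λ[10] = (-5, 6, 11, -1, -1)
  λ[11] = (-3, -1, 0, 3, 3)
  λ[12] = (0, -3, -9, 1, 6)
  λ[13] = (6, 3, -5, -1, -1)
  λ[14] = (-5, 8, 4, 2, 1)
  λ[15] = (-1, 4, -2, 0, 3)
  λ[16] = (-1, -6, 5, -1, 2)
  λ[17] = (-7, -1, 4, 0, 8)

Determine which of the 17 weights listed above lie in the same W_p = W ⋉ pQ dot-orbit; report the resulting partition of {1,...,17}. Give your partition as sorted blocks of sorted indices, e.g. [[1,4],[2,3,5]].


D_5 Cartan matrix, 5 simple roots permuted; ρ=(1,1,1,1,1).

λ_j+ρ reflected into Ā_11 (⟨·,θ^∨⟩≤11); 5-tuples as given:

    1: (0, 1, 4, 0, 3)
    2: (1, 5, 0, 0, 1)
    3: (0, 0, 1, 5, 2)
    4: (0, 1, 4, 0, 3)
    5: (1, 1, 2, 3, 1)
    6: (0, 1, 4, 0, 3)
    7: (1, 0, 1, 2, 2)
    8: (1, 1, 2, 3, 1)
    9: (1, 5, 0, 0, 1)
    10: (0, 1, 4, 0, 3)
    11: (1, 0, 1, 2, 2)
    12: (0, 0, 1, 5, 2)
    13: (0, 1, 4, 0, 3)
    14: (1, 5, 0, 0, 1)
    15: (1, 5, 0, 0, 1)
    16: (0, 3, 4, 2, 0)
    17: (0, 0, 1, 5, 2)

Partition of {1..17} into 6 W_11-dot-orbits:

[[1, 4, 6, 10, 13], [2, 9, 14, 15], [3, 12, 17], [5, 8], [7, 11], [16]]


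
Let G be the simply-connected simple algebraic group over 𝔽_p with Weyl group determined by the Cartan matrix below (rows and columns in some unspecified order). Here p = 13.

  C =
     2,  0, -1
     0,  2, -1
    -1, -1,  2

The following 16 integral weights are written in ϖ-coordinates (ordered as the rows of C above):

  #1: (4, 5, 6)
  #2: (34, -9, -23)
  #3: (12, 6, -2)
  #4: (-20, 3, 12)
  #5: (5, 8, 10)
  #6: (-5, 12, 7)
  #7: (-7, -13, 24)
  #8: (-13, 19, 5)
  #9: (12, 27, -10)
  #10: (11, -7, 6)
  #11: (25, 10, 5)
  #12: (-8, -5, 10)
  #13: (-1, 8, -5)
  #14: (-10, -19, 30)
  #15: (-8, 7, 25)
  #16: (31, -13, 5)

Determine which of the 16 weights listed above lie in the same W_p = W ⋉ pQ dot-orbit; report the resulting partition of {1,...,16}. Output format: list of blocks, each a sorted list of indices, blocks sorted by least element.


Dynkin diagram of C (from the 4 off-diagonal −1 entries): A_3.

W_13-reps of the 16 weights in Ā_13 (same 3-coord order as C):

    1: (0, 1, 7)
    2: (4, 5, 0)
    3: (6, 0, 1)
    4: (7, 4, 0)
    5: (7, 4, 0)
    6: (4, 5, 0)
    7: (6, 0, 1)
    8: (6, 0, 1)
    9: (7, 4, 0)
    10: (6, 0, 1)
    11: (7, 4, 0)
    12: (7, 4, 0)
    13: (4, 5, 0)
    14: (4, 5, 0)
    15: (0, 1, 7)
    16: (6, 0, 1)

Linkage partition of the 16 weights (4 classes, p=13):

[[1, 15], [2, 6, 13, 14], [3, 7, 8, 10, 16], [4, 5, 9, 11, 12]]


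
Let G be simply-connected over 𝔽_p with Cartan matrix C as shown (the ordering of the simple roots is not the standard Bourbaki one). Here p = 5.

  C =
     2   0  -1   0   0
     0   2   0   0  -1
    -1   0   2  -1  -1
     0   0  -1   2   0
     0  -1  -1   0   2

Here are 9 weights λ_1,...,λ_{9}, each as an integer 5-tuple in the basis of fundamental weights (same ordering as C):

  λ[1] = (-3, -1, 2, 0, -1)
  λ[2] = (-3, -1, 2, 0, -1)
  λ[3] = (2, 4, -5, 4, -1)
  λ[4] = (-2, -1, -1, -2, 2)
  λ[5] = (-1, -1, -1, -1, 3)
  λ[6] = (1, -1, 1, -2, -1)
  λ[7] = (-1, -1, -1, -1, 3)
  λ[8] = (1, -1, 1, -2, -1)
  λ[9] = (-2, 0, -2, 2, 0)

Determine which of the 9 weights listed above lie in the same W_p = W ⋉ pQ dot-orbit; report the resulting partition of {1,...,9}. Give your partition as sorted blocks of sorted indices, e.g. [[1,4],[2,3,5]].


Dynkin diagram of C (from the 8 off-diagonal −1 entries): D_5.

Folding the 9 weights λ_j+ρ into Ā_5 (reps in the given 5-coord order):

  λ_1+ρ ↦ (2, 0, 1, 1, 0);  λ_2+ρ ↦ (2, 0, 1, 1, 0);  λ_3+ρ ↦ (0, 0, 0, 0, 1);  λ_4+ρ ↦ (1, 0, 0, 1, 1);  λ_5+ρ ↦ (0, 0, 0, 0, 1);  λ_6+ρ ↦ (2, 0, 1, 1, 0);  λ_7+ρ ↦ (0, 0, 0, 0, 1);  λ_8+ρ ↦ (2, 0, 1, 1, 0);  λ_9+ρ ↦ (1, 0, 0, 1, 1)

3 distinct reps among the 9 weights ⇒ 3 W_5-linkage classes:

[[1, 2, 6, 8], [3, 5, 7], [4, 9]]


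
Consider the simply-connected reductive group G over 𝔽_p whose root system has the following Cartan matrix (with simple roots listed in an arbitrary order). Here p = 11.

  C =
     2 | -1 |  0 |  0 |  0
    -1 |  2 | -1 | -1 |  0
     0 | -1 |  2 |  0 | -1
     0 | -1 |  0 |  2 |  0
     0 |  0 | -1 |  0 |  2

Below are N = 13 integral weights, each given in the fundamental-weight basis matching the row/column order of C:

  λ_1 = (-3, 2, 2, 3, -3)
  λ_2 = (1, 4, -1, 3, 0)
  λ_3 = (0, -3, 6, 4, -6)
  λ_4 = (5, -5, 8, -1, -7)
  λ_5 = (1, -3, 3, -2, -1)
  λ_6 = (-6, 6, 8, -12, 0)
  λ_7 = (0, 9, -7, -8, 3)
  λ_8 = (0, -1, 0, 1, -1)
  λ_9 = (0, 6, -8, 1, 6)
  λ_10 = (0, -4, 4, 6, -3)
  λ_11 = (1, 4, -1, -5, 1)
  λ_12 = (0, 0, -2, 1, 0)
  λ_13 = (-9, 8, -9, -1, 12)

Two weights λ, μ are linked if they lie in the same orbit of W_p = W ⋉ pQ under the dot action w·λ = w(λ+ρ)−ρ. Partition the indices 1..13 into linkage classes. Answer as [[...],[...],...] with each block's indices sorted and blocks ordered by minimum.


C ↔ D_5 under row/col permutation; |W(D_5)| = 1920.

λ_j+ρ reflected into Ā_11 (⟨·,θ^∨⟩≤11); 5-tuples as given:

  [1] (2, 1, 0, 4, 2);  [2] (1, 1, 0, 3, 5);  [3] (1, 1, 0, 3, 5);  [4] (1, 1, 0, 3, 5);  [5] (1, 0, 1, 2, 0);  [6] (3, 1, 0, 1, 5);  [7] (2, 1, 0, 4, 2);  [8] (1, 0, 1, 2, 0);  [9] (1, 0, 1, 2, 0);  [10] (2, 1, 0, 4, 2);  [11] (2, 1, 0, 4, 2);  [12] (1, 0, 1, 2, 0);  [13] (2, 1, 0, 4, 2)

These 13 weights hit 4 W_11-dot-orbits; sizes (5, 3, 4, 1):

[[1, 7, 10, 11, 13], [2, 3, 4], [5, 8, 9, 12], [6]]


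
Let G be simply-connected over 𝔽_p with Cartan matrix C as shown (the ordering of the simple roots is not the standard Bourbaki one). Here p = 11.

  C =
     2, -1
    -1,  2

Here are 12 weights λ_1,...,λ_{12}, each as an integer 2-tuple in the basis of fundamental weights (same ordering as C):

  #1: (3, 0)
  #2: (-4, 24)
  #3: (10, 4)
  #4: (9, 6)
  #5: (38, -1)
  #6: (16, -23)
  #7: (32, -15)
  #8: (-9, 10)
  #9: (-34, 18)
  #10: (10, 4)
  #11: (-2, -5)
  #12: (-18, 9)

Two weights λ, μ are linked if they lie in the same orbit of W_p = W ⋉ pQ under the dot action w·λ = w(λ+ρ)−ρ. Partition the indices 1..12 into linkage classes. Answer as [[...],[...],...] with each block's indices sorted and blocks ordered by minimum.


Cartan matrix: type A_2 (|W|=6); un-permuting the 2 rows.

Alcove-folded reps (p=11, 12 weights, presented ϖ-order):

    1: (4, 1)
    2: (8, 3)
    3: (6, 0)
    4: (4, 1)
    5: (6, 0)
    6: (6, 0)
    7: (8, 3)
    8: (8, 3)
    9: (8, 3)
    10: (6, 0)
    11: (4, 1)
    12: (4, 1)

Grouping the 12 weights by Ā_11-representative: 3 linkage classes.

[[1, 4, 11, 12], [2, 7, 8, 9], [3, 5, 6, 10]]


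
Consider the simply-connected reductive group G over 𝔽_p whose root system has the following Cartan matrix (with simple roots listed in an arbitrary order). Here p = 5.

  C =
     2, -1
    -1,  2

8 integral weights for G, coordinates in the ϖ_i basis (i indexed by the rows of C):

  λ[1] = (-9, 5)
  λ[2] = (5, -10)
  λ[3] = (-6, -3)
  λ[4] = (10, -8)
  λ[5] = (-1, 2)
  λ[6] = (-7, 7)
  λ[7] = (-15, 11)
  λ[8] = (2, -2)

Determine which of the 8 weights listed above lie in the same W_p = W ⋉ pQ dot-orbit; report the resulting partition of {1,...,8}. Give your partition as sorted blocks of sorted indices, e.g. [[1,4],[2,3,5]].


A_2 Cartan matrix, 2 simple roots permuted; ρ=(1,1).

Alcove-folded reps (p=5, 8 weights, presented ϖ-order):

    1: (2, 1)
    2: (1, 1)
    3: (0, 3)
    4: (1, 1)
    5: (0, 3)
    6: (2, 1)
    7: (2, 1)
    8: (2, 1)

The 8 indices split into 3 linkage classes (same alcove rep ⇔ same W_5-dot-orbit):

[[1, 6, 7, 8], [2, 4], [3, 5]]


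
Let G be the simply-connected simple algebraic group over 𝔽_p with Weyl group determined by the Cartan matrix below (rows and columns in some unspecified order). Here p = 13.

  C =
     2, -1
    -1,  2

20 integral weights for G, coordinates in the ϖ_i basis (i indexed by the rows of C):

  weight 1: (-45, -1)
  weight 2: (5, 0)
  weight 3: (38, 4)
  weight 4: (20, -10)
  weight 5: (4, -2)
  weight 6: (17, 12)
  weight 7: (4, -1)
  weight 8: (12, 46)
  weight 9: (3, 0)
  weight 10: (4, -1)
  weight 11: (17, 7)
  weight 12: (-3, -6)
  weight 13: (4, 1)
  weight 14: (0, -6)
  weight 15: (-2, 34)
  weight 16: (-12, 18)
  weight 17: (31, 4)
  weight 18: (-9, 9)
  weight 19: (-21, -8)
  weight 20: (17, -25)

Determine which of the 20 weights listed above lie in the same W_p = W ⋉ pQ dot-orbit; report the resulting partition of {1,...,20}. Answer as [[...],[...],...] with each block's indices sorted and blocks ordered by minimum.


Type A_2, rank 2, |W|=6; reorder rows/cols to standard.

Each λ_j+ρ reduced to Ā_13; 2-tuples below use C's row order:

  1: (0, 5) · 2: (6, 1) · 3: (0, 5) · 4: (4, 1) · 5: (4, 1) · 6: (5, 0) · 7: (5, 0) · 8: (5, 0) · 9: (4, 1) · 10: (5, 0) · 11: (0, 5) · 12: (5, 2) · 13: (5, 2) · 14: (4, 1) · 15: (4, 1) · 16: (5, 2) · 17: (5, 2) · 18: (8, 2) · 19: (6, 1) · 20: (5, 2)

6 distinct reps among the 20 weights ⇒ 6 W_13-linkage classes:

[[1, 3, 11], [2, 19], [4, 5, 9, 14, 15], [6, 7, 8, 10], [12, 13, 16, 17, 20], [18]]


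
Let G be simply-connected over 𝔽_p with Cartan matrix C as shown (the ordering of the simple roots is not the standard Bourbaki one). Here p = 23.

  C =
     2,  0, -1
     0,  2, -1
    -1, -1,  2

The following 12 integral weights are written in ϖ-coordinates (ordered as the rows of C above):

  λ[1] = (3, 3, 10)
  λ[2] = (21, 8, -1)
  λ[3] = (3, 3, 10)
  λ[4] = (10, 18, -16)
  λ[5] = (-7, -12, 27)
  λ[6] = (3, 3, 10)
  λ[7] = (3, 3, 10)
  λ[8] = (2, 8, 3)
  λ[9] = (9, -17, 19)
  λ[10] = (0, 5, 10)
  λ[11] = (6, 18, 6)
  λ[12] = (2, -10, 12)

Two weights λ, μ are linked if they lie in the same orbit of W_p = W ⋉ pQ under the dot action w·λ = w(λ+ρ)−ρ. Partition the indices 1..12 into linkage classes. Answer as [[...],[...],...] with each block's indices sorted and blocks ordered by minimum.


A_3 Cartan matrix, 3 simple roots permuted; ρ=(1,1,1).

λ_j+ρ reflected into Ā_23 (⟨·,θ^∨⟩≤23); 3-tuples as given:

  λ_1+ρ ↦ (4, 4, 11);  λ_2+ρ ↦ (14, 1, 0);  λ_3+ρ ↦ (4, 4, 11);  λ_4+ρ ↦ (4, 4, 11);  λ_5+ρ ↦ (1, 6, 11);  λ_6+ρ ↦ (4, 4, 11);  λ_7+ρ ↦ (4, 4, 11);  λ_8+ρ ↦ (3, 9, 4);  λ_9+ρ ↦ (3, 9, 4);  λ_10+ρ ↦ (1, 6, 11);  λ_11+ρ ↦ (3, 9, 4);  λ_12+ρ ↦ (3, 9, 4)

Partition of {1..12} into 4 W_23-dot-orbits:

[[1, 3, 4, 6, 7], [2], [5, 10], [8, 9, 11, 12]]


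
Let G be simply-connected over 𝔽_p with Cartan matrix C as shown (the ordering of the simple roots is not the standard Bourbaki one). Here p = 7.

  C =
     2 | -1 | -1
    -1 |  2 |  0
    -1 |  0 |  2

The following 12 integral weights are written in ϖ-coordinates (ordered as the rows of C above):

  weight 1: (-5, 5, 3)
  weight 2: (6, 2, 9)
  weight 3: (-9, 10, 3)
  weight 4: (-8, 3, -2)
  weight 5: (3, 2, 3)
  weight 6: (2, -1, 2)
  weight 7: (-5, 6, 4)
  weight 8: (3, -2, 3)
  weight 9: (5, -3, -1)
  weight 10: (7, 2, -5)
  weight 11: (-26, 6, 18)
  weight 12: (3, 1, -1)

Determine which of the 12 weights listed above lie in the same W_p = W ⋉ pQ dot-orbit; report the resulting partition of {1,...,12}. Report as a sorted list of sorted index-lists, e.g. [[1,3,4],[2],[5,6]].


A_3 Cartan matrix, 3 simple roots permuted; ρ=(1,1,1).

Each λ_j+ρ reduced to Ā_7; 3-tuples below use C's row order:

  λ_1 → (4, 2, 0)
  λ_2 → (3, 1, 0)
  λ_3 → (3, 1, 0)
  λ_4 → (3, 0, 3)
  λ_5 → (3, 1, 0)
  λ_6 → (3, 0, 3)
  λ_7 → (4, 2, 0)
  λ_8 → (3, 0, 3)
  λ_9 → (4, 2, 0)
  λ_10 → (3, 1, 0)
  λ_11 → (4, 2, 0)
  λ_12 → (4, 2, 0)

These 12 weights hit 3 W_7-dot-orbits; sizes (5, 4, 3):

[[1, 7, 9, 11, 12], [2, 3, 5, 10], [4, 6, 8]]


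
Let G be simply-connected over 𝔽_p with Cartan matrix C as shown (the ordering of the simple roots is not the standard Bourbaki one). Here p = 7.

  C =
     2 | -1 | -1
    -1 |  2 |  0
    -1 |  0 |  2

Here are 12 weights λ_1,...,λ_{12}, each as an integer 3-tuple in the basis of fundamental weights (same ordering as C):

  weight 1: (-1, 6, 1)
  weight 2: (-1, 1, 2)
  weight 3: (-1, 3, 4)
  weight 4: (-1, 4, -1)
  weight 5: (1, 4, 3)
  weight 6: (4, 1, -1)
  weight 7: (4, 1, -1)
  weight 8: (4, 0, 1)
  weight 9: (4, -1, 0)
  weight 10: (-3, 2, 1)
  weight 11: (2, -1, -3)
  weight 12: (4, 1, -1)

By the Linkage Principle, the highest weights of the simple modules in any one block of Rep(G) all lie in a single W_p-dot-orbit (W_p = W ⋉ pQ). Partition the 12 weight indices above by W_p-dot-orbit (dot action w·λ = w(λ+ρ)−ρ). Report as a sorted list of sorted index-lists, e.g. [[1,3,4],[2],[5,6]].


Root system A_3: the 3×3 matrix C matches after relabeling.

Folding the 12 weights λ_j+ρ into Ā_7 (reps in the given 3-coord order):

    1: (0, 5, 0)
    2: (0, 2, 3)
    3: (0, 2, 3)
    4: (0, 5, 0)
    5: (2, 1, 0)
    6: (5, 2, 0)
    7: (5, 2, 0)
    8: (5, 0, 1)
    9: (5, 0, 1)
    10: (2, 1, 0)
    11: (1, 0, 2)
    12: (5, 2, 0)

Partition of {1..12} into 6 W_7-dot-orbits:

[[1, 4], [2, 3], [5, 10], [6, 7, 12], [8, 9], [11]]


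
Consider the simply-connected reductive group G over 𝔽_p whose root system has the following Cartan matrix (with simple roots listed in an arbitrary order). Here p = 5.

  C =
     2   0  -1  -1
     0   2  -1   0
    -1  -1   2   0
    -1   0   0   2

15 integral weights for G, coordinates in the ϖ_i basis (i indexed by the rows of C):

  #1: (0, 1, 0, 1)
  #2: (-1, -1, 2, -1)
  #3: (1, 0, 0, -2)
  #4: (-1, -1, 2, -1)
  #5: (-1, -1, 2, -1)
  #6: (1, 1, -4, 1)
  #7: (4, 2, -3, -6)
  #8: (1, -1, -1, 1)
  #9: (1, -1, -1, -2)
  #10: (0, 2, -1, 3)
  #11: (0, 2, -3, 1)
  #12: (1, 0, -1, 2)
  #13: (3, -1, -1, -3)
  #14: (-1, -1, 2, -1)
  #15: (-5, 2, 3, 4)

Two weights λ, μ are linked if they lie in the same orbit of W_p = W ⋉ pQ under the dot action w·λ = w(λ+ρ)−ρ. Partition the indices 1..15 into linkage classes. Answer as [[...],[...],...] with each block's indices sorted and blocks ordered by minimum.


Cartan matrix: type A_4 (|W|=120); un-permuting the 4 rows.

Ā_5 reps of the 15 weights (A_4, coords as presented):

  [1] (1, 1, 1, 1) · [2] (0, 0, 3, 0) · [3] (1, 1, 1, 1) · [4] (0, 0, 3, 0) · [5] (0, 0, 3, 0) · [6] (1, 1, 1, 1) · [7] (2, 0, 0, 2) · [8] (2, 0, 0, 2) · [9] (1, 0, 0, 1) · [10] (1, 0, 0, 1) · [11] (1, 1, 1, 1) · [12] (2, 0, 0, 2) · [13] (2, 0, 0, 2) · [14] (0, 0, 3, 0) · [15] (2, 0, 0, 2)

Grouping the 15 weights by Ā_5-representative: 4 linkage classes.

[[1, 3, 6, 11], [2, 4, 5, 14], [7, 8, 12, 13, 15], [9, 10]]


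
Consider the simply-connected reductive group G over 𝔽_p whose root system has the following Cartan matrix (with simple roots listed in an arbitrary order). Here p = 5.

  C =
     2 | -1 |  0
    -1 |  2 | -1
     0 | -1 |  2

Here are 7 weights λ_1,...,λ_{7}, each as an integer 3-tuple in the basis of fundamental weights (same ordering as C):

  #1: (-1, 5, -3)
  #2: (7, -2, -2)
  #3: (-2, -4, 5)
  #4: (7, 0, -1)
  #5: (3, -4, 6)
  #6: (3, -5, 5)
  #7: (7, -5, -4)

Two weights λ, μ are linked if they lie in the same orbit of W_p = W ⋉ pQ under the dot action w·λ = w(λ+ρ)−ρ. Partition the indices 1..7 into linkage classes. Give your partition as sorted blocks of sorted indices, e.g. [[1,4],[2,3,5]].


Root system A_3: the 3×3 matrix C matches after relabeling.

Each λ_j+ρ reduced to Ā_5; 3-tuples below use C's row order:

  [1] (1, 3, 1);  [2] (2, 1, 1);  [3] (2, 1, 1);  [4] (1, 3, 1);  [5] (2, 1, 1);  [6] (1, 3, 1);  [7] (2, 1, 1)

The 7 indices split into 2 linkage classes (same alcove rep ⇔ same W_5-dot-orbit):

[[1, 4, 6], [2, 3, 5, 7]]


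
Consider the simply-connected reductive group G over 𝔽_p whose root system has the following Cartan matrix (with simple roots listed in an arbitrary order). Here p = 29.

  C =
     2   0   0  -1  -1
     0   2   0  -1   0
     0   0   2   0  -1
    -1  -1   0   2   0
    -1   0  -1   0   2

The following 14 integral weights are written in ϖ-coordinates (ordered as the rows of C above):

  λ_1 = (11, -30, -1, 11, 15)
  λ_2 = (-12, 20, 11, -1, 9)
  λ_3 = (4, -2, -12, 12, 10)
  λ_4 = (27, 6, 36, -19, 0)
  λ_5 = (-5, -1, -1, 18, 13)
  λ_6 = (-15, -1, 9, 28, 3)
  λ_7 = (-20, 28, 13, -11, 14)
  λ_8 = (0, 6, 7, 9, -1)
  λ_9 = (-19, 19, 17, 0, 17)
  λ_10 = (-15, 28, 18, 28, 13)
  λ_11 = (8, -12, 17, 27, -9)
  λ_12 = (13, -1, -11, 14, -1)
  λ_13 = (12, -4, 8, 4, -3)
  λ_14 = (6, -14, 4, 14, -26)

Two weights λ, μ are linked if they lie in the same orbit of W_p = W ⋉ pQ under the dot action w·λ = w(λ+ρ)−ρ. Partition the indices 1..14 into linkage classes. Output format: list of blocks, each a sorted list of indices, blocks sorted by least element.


A_5 Cartan matrix, 5 simple roots permuted; ρ=(1,1,1,1,1).

Each λ_j+ρ reduced to Ā_29; 5-tuples below use C's row order:

  1: (5, 1, 11, 12, 0)
  2: (1, 7, 8, 10, 0)
  3: (5, 1, 11, 12, 0)
  4: (1, 7, 8, 10, 0)
  5: (4, 0, 0, 15, 10)
  6: (4, 0, 0, 15, 10)
  7: (4, 0, 0, 15, 10)
  8: (1, 7, 8, 10, 0)
  9: (1, 7, 8, 10, 0)
  10: (4, 0, 0, 15, 10)
  11: (1, 7, 8, 10, 0)
  12: (4, 0, 0, 15, 10)
  13: (11, 3, 7, 2, 2)
  14: (11, 3, 7, 2, 2)

These 14 weights hit 4 W_29-dot-orbits; sizes (2, 5, 5, 2):

[[1, 3], [2, 4, 8, 9, 11], [5, 6, 7, 10, 12], [13, 14]]
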